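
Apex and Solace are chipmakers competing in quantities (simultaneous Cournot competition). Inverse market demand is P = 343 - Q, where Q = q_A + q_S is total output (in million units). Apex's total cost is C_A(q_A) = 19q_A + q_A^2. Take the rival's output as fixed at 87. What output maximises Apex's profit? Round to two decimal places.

With the rival's output fixed at 87, Apex's profit is π_A = (343 - 87 - q_A)q_A - (19q_A + q_A²) = (256 - q_A)q_A - (19q_A + q_A²).
∂π_A/∂q_A = 237 - 4q_A = 0, so q_A = 237/4.

59.25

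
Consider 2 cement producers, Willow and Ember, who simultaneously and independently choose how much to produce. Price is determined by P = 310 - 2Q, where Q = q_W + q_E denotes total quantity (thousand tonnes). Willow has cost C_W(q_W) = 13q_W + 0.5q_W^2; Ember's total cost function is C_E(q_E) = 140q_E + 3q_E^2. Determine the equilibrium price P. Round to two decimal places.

184.52

Willow's profit: π_W = (310 - 2Q)q_W - (13q_W + (1/2)q_W²). Setting ∂π_W/∂q_W = 0: 297 - 5q_W - 2(q_E) = 0.
Ember's first-order condition: 170 - 10q_E - 2(q_W) = 0.
Rearranging gives the reaction functions q_W = (297 - 2q_E)/5 and q_E = (170 - 2q_W)/10.
Solving the pair: q_W = 1315/23, q_E = 128/23.
Total output Q = 1443/23, so price P = 310 - 2·(1443/23) = 184.5217.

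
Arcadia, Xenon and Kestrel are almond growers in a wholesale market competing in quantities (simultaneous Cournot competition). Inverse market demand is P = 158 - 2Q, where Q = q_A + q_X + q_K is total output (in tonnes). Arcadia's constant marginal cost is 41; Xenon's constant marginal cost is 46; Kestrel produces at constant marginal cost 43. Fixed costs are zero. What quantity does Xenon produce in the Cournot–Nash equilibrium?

Arcadia's profit: π_A = (158 - 2Q)q_A - (41q_A). Setting ∂π_A/∂q_A = 0: 117 - 4q_A - 2(q_X + q_K) = 0.
Xenon's first-order condition: 112 - 4q_X - 2(q_A + q_K) = 0.
Kestrel's first-order condition: 115 - 4q_K - 2(q_A + q_X) = 0.
Adding the 3 conditions: 344 − 4Q − 4Q = 0, i.e. Q = 43.
Back-substituting: q_A = (117 − 86)/2 = 31/2, q_X = (112 − 86)/2 = 13, q_K = (115 − 86)/2 = 29/2.

13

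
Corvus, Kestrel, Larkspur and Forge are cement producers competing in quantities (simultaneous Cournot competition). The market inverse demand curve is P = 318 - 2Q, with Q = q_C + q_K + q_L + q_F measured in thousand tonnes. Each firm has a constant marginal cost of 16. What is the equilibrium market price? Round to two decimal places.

A representative firm's profit is π_i = q_i(318 - 2Q) - 16q_i.
Setting ∂π_i/∂q_i = 0 with rivals' quantities fixed: 302 - 4q_i - 2·Σ_{j≠i} q_j = 0.
With identical firms every q_j equals q_i, so Σ_{j≠i} q_j = 3q_i and 302 = 10q_i, giving q_i = 151/5.
Total output Q = 604/5, so price P = 318 - 2·(604/5) = 382/5.

76.40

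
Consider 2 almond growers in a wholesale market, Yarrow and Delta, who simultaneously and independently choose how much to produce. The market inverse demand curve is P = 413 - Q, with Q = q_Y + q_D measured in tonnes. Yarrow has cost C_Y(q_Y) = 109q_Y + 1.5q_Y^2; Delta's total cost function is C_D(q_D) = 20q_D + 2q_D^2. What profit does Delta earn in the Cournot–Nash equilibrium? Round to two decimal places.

Yarrow's profit: π_Y = (413 - Q)q_Y - (109q_Y + (3/2)q_Y²). Setting ∂π_Y/∂q_Y = 0: 304 - 5q_Y - (q_D) = 0.
Delta's profit: π_D = (413 - Q)q_D - (20q_D + 2q_D²). Setting ∂π_D/∂q_D = 0: 393 - 6q_D - (q_Y) = 0.
Best responses: q_Y = (304 - q_D)/5, q_D = (393 - q_Y)/6.
Substituting one into the other gives q_Y = 1431/29 and q_D = 1661/29.
Price P = 413 - 106.6207 = 306.3793.
Delta's profit: 306.3793·(1661/29) - 20·(1661/29) - 2(1661/29)² = 9841.5731.

9841.57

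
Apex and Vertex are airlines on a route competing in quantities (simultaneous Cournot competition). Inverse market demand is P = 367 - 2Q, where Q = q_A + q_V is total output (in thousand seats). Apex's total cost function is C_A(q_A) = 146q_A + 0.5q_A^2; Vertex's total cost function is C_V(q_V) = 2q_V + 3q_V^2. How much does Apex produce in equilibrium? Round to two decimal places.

32.17

Apex's profit: π_A = (367 - 2Q)q_A - (146q_A + (1/2)q_A²). Setting ∂π_A/∂q_A = 0: 221 - 5q_A - 2(q_V) = 0.
Vertex's first-order condition: 365 - 10q_V - 2(q_A) = 0.
Best responses: q_A = (221 - 2q_V)/5, q_V = (365 - 2q_A)/10.
Substituting one into the other gives q_A = 740/23 and q_V = 1383/46.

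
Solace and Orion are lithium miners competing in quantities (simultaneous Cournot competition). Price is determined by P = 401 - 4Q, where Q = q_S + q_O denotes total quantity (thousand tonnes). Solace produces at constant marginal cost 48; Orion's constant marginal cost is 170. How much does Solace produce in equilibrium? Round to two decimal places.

Solace's profit: π_S = (401 - 4Q)q_S - (48q_S). Setting ∂π_S/∂q_S = 0: 353 - 8q_S - 4(q_O) = 0.
Orion's first-order condition: 231 - 8q_O - 4(q_S) = 0.
So q_S = (353 - 4q_O)/8 and q_O = (231 - 4q_S)/8.
Substituting one into the other gives q_S = 475/12 and q_O = 109/12.

39.58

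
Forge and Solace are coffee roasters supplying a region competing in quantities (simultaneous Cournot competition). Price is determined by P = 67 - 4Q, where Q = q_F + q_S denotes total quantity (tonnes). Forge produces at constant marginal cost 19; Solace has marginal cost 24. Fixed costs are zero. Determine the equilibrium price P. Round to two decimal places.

Forge's profit: π_F = (67 - 4Q)q_F - (19q_F). Setting ∂π_F/∂q_F = 0: 48 - 8q_F - 4(q_S) = 0.
Solace's profit: π_S = (67 - 4Q)q_S - (24q_S). Setting ∂π_S/∂q_S = 0: 43 - 8q_S - 4(q_F) = 0.
So q_F = (48 - 4q_S)/8 and q_S = (43 - 4q_F)/8.
Substituting one into the other gives q_F = 53/12 and q_S = 19/6.
Total output Q = 91/12, so price P = 67 - 4·(91/12) = 110/3.

36.67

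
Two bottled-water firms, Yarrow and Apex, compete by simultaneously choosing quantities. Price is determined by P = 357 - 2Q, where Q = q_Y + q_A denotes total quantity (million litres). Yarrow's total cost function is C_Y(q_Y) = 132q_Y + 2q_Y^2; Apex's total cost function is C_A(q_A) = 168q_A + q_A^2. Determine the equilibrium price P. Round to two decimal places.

Yarrow's profit: π_Y = (357 - 2Q)q_Y - (132q_Y + 2q_Y²). Setting ∂π_Y/∂q_Y = 0: 225 - 8q_Y - 2(q_A) = 0.
Apex's profit: π_A = (357 - 2Q)q_A - (168q_A + q_A²). Setting ∂π_A/∂q_A = 0: 189 - 6q_A - 2(q_Y) = 0.
Best responses: q_Y = (225 - 2q_A)/8, q_A = (189 - 2q_Y)/6.
Substituting one into the other gives q_Y = 243/11 and q_A = 531/22.
Total output Q = 1017/22, so price P = 357 - 2·(1017/22) = 264.5455.

264.55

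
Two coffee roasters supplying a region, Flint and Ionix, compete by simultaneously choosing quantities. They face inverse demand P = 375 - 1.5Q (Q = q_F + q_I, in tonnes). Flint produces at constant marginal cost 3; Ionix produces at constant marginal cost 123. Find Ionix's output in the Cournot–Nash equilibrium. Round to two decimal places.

Flint's profit: π_F = (375 - 1.5Q)q_F - (3q_F). Setting ∂π_F/∂q_F = 0: 372 - 3q_F - (3/2)(q_I) = 0.
Ionix's profit: π_I = (375 - 1.5Q)q_I - (123q_I). Setting ∂π_I/∂q_I = 0: 252 - 3q_I - (3/2)(q_F) = 0.
Rearranging gives the reaction functions q_F = (372 - (3/2)q_I)/3 and q_I = (252 - (3/2)q_F)/3.
Solving the pair: q_F = 328/3, q_I = 88/3.

29.33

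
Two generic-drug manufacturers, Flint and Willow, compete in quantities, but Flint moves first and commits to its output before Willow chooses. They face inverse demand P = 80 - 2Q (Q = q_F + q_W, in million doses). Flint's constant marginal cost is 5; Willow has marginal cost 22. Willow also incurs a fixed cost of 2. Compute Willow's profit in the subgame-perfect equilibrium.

16

Solve by backward induction. Given q_F, the follower Willow maximises π_W = (80 - 2q_F - 2q_W)q_W - 22q_W.
∂π_W/∂q_W = 58 - 2q_F - 4q_W = 0 gives the reaction function q_W = (58 - 2q_F)/4.
The leader anticipates this reaction. Substituting into P = 80 - 2Q gives P = 51 - q_F, so π_F = (51 - q_F)q_F - 5q_F.
Maximising: ∂π_F/∂q_F = 46 - 2q_F = 0, giving q_F = 23.
Then q_W = (58 - 2·23)/4 = 3.
Price P = 80 - 2·26 = 28.
Willow's profit: (28 - 22)·3 - 2 = 16.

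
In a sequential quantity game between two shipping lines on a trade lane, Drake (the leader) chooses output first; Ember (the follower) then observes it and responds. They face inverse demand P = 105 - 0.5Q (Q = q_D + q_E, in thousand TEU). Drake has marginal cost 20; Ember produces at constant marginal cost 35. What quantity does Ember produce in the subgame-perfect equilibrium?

20

The follower Ember best-responds to any q_D: π_E = (105 - 0.5Q)q_E - 35q_E.
Setting the follower's marginal profit to zero, 70 - (1/2)q_D - q_E = 0, i.e. q_E = (70 - (1/2)q_D).
Drake substitutes q_E(q_D) into its own profit: π_D = q_D(105 - (1/2)q_D - (70 - (1/2)q_D)/2) - 20q_D = (70 - (1/4)q_D)q_D - 20q_D.
Leader FOC: 50 - (1/2)q_D = 0, so q_D = 100.
Then q_E = (70 - (1/2)·100) = 20.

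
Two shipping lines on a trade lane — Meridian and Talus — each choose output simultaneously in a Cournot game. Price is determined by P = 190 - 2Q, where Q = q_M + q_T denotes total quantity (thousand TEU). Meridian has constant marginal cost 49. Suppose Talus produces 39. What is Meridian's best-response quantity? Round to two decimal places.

15.75

With the rival's output fixed at 39, Meridian's profit is π_M = (190 - 2·39 - 2q_M)q_M - (49q_M) = (112 - 2q_M)q_M - (49q_M).
∂π_M/∂q_M = 63 - 4q_M = 0, so q_M = 63/4.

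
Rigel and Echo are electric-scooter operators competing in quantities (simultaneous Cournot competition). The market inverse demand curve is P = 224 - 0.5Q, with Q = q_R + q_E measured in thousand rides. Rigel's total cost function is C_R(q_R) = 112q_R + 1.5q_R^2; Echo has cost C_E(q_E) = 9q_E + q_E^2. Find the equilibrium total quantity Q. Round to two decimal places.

Rigel's profit: π_R = (224 - 0.5Q)q_R - (112q_R + (3/2)q_R²). Setting ∂π_R/∂q_R = 0: 112 - 4q_R - (1/2)(q_E) = 0.
Echo's first-order condition: 215 - 3q_E - (1/2)(q_R) = 0.
So q_R = (112 - (1/2)q_E)/4 and q_E = (215 - (1/2)q_R)/3.
Solving the pair: q_R = 914/47, q_E = 68.4255.
Total output Q = 914/47 + 68.4255 = 87.8723.

87.87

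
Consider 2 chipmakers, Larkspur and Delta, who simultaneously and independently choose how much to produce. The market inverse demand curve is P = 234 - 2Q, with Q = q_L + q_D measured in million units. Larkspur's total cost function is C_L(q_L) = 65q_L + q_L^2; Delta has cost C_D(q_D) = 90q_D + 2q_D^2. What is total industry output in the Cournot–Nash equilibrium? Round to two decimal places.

36.14

Larkspur's profit: π_L = (234 - 2Q)q_L - (65q_L + q_L²). Setting ∂π_L/∂q_L = 0: 169 - 6q_L - 2(q_D) = 0.
Delta's profit: π_D = (234 - 2Q)q_D - (90q_D + 2q_D²). Setting ∂π_D/∂q_D = 0: 144 - 8q_D - 2(q_L) = 0.
Best responses: q_L = (169 - 2q_D)/6, q_D = (144 - 2q_L)/8.
Solving the pair: q_L = 266/11, q_D = 263/22.
Total output Q = 266/11 + 263/22 = 795/22.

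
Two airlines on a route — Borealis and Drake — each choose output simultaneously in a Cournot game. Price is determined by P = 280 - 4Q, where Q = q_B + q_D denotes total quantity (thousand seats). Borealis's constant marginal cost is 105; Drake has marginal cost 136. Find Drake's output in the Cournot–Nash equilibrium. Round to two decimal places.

9.42

Borealis's profit: π_B = (280 - 4Q)q_B - (105q_B). Setting ∂π_B/∂q_B = 0: 175 - 8q_B - 4(q_D) = 0.
Drake's first-order condition: 144 - 8q_D - 4(q_B) = 0.
Rearranging gives the reaction functions q_B = (175 - 4q_D)/8 and q_D = (144 - 4q_B)/8.
Substituting one into the other gives q_B = 103/6 and q_D = 113/12.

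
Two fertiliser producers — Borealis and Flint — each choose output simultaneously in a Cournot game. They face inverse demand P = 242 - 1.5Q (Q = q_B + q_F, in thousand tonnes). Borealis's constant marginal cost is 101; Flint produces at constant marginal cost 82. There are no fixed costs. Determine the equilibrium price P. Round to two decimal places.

Borealis's profit: π_B = (242 - 1.5Q)q_B - (101q_B). Setting ∂π_B/∂q_B = 0: 141 - 3q_B - (3/2)(q_F) = 0.
Flint's profit: π_F = (242 - 1.5Q)q_F - (82q_F). Setting ∂π_F/∂q_F = 0: 160 - 3q_F - (3/2)(q_B) = 0.
Best responses: q_B = (141 - (3/2)q_F)/3, q_F = (160 - (3/2)q_B)/3.
Solving the pair: q_B = 244/9, q_F = 358/9.
Total output Q = 602/9, so price P = 242 - (3/2)·(602/9) = 425/3.

141.67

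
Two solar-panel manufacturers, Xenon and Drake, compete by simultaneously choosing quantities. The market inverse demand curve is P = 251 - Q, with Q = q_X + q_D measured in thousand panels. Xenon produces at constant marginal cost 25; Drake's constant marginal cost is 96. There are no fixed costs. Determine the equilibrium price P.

124

Xenon's profit: π_X = (251 - Q)q_X - (25q_X). Setting ∂π_X/∂q_X = 0: 226 - 2q_X - (q_D) = 0.
Drake's profit: π_D = (251 - Q)q_D - (96q_D). Setting ∂π_D/∂q_D = 0: 155 - 2q_D - (q_X) = 0.
Best responses: q_X = (226 - q_D)/2, q_D = (155 - q_X)/2.
Solving the pair: q_X = 99, q_D = 28.
Total output Q = 127, so price P = 251 - 127 = 124.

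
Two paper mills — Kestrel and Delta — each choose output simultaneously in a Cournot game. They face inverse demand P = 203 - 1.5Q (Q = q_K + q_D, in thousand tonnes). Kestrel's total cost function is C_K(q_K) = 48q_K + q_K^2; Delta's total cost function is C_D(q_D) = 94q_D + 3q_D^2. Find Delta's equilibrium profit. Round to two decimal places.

240.46

Kestrel's profit: π_K = (203 - 1.5Q)q_K - (48q_K + q_K²). Setting ∂π_K/∂q_K = 0: 155 - 5q_K - (3/2)(q_D) = 0.
Delta's profit: π_D = (203 - 1.5Q)q_D - (94q_D + 3q_D²). Setting ∂π_D/∂q_D = 0: 109 - 9q_D - (3/2)(q_K) = 0.
Best responses: q_K = (155 - (3/2)q_D)/5, q_D = (109 - (3/2)q_K)/9.
Solving the pair: q_K = 1642/57, q_D = 1250/171.
Price P = 203 - (3/2)·36.1170 = 148.8246.
Delta's profit: 148.8246·(1250/171) - 94·(1250/171) - 3(1250/171)² = 240.4586.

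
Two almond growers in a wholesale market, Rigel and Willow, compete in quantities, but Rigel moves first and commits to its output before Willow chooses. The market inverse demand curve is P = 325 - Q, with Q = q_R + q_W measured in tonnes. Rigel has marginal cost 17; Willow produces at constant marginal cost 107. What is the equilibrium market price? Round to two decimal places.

The follower Willow best-responds to any q_R: π_W = (325 - Q)q_W - 107q_W.
∂π_W/∂q_W = 218 - q_R - 2q_W = 0 gives the reaction function q_W = (218 - q_R)/2.
Rigel substitutes q_W(q_R) into its own profit: π_R = q_R(325 - q_R - (218 - q_R)/2) - 17q_R = (216 - (1/2)q_R)q_R - 17q_R.
Maximising: ∂π_R/∂q_R = 199 - q_R = 0, giving q_R = 199.
Then q_W = (218 - 199)/2 = 19/2.
Total output Q = 417/2, so price P = 325 - 417/2 = 233/2.

116.50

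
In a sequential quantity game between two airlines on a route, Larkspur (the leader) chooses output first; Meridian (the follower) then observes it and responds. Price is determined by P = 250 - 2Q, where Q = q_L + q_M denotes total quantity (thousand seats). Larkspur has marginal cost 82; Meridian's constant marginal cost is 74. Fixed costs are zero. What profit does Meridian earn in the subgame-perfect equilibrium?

1152

Solve by backward induction. Given q_L, the follower Meridian maximises π_M = (250 - 2q_L - 2q_M)q_M - 74q_M.
∂π_M/∂q_M = 176 - 2q_L - 4q_M = 0 gives the reaction function q_M = (176 - 2q_L)/4.
The leader anticipates this reaction. Substituting into P = 250 - 2Q gives P = 162 - q_L, so π_L = (162 - q_L)q_L - 82q_L.
Leader FOC: 80 - 2q_L = 0, so q_L = 40.
Then q_M = (176 - 2·40)/4 = 24.
Price P = 250 - 2·64 = 122.
Meridian's profit: (122 - 74)·24 = 1152.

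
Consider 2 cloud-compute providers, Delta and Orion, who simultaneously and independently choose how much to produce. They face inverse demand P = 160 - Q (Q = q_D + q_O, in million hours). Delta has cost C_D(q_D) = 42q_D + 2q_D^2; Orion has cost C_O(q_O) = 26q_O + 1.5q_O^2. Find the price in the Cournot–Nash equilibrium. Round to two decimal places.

120.62

Delta's profit: π_D = (160 - Q)q_D - (42q_D + 2q_D²). Setting ∂π_D/∂q_D = 0: 118 - 6q_D - (q_O) = 0.
Orion's profit: π_O = (160 - Q)q_O - (26q_O + (3/2)q_O²). Setting ∂π_O/∂q_O = 0: 134 - 5q_O - (q_D) = 0.
So q_D = (118 - q_O)/6 and q_O = (134 - q_D)/5.
Substituting one into the other gives q_D = 456/29 and q_O = 686/29.
Total output Q = 1142/29, so price P = 160 - 1142/29 = 120.6207.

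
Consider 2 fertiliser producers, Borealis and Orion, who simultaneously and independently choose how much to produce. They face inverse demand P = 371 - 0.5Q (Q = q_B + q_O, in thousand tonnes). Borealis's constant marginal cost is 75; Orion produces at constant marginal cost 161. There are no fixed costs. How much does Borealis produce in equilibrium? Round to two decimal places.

Borealis's profit: π_B = (371 - 0.5Q)q_B - (75q_B). Setting ∂π_B/∂q_B = 0: 296 - q_B - (1/2)(q_O) = 0.
Orion's first-order condition: 210 - q_O - (1/2)(q_B) = 0.
Best responses: q_B = (296 - (1/2)q_O), q_O = (210 - (1/2)q_B).
Substituting one into the other gives q_B = 764/3 and q_O = 248/3.

254.67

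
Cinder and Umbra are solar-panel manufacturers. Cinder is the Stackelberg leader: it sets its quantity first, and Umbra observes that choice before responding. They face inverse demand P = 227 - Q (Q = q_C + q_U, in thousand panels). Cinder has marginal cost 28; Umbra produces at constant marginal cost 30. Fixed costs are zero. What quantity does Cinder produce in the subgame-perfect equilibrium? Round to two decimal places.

Solve by backward induction. Given q_C, the follower Umbra maximises π_U = (227 - q_C - q_U)q_U - 30q_U.
Setting the follower's marginal profit to zero, 197 - q_C - 2q_U = 0, i.e. q_U = (197 - q_C)/2.
The leader anticipates this reaction. Substituting into P = 227 - Q gives P = 257/2 - (1/2)q_C, so π_C = (257/2 - (1/2)q_C)q_C - 28q_C.
Maximising: ∂π_C/∂q_C = 201/2 - q_C = 0, giving q_C = 201/2.
Then q_U = (197 - 201/2)/2 = 193/4.

100.50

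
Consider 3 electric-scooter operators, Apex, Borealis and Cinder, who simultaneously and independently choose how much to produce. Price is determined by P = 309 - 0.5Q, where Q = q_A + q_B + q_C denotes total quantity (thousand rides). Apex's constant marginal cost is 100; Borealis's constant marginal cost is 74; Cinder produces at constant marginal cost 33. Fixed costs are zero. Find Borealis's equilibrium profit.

6050

Apex's profit: π_A = (309 - 0.5Q)q_A - (100q_A). Setting ∂π_A/∂q_A = 0: 209 - q_A - (1/2)(q_B + q_C) = 0.
Borealis's profit: π_B = (309 - 0.5Q)q_B - (74q_B). Setting ∂π_B/∂q_B = 0: 235 - q_B - (1/2)(q_A + q_C) = 0.
Cinder's first-order condition: 276 - q_C - (1/2)(q_A + q_B) = 0.
Adding the 3 first-order conditions: 720 − 2Q = 0, so Q = 360.
Back-substituting: q_A = (209 − 180)/(1/2) = 58, q_B = (235 − 180)/(1/2) = 110, q_C = (276 − 180)/(1/2) = 192.
Price P = 309 - (1/2)·360 = 129.
Borealis's profit: (129 - 74)·110 = 6050.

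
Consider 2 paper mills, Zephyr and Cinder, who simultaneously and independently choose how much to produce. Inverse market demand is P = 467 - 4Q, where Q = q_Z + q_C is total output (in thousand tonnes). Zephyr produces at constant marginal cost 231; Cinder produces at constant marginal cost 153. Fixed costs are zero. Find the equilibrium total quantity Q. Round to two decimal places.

Zephyr's profit: π_Z = (467 - 4Q)q_Z - (231q_Z). Setting ∂π_Z/∂q_Z = 0: 236 - 8q_Z - 4(q_C) = 0.
Cinder's profit: π_C = (467 - 4Q)q_C - (153q_C). Setting ∂π_C/∂q_C = 0: 314 - 8q_C - 4(q_Z) = 0.
So q_Z = (236 - 4q_C)/8 and q_C = (314 - 4q_Z)/8.
Solving the pair: q_Z = 79/6, q_C = 98/3.
Total output Q = 79/6 + 98/3 = 275/6.

45.83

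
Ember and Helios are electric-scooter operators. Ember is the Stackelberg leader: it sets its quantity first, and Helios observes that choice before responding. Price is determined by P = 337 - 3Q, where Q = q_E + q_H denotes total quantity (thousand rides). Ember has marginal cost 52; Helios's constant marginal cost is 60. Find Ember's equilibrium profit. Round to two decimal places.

3577.04

The follower Helios best-responds to any q_E: π_H = (337 - 3Q)q_H - 60q_H.
∂π_H/∂q_H = 277 - 3q_E - 6q_H = 0 gives the reaction function q_H = (277 - 3q_E)/6.
The leader anticipates this reaction. Substituting into P = 337 - 3Q gives P = 397/2 - (3/2)q_E, so π_E = (397/2 - (3/2)q_E)q_E - 52q_E.
Maximising: ∂π_E/∂q_E = 293/2 - 3q_E = 0, giving q_E = 293/6.
Then q_H = (277 - 3·(293/6))/6 = 87/4.
Price P = 337 - 3·(847/12) = 501/4.
Ember's profit: (501/4 - 52)·(293/6) = 3577.0417.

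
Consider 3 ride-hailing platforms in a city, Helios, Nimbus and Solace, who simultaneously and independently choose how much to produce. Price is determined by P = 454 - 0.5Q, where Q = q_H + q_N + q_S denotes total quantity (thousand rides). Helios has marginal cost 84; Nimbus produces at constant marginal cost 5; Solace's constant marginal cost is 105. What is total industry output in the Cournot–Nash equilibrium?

Helios's profit: π_H = (454 - 0.5Q)q_H - (84q_H). Setting ∂π_H/∂q_H = 0: 370 - q_H - (1/2)(q_N + q_S) = 0.
Nimbus's profit: π_N = (454 - 0.5Q)q_N - (5q_N). Setting ∂π_N/∂q_N = 0: 449 - q_N - (1/2)(q_H + q_S) = 0.
Solace's profit: π_S = (454 - 0.5Q)q_S - (105q_S). Setting ∂π_S/∂q_S = 0: 349 - q_S - (1/2)(q_H + q_N) = 0.
Adding the 3 first-order conditions: 1168 − 2Q = 0, so Q = 584.
Back-substituting: q_H = (370 − 292)/(1/2) = 156, q_N = (449 − 292)/(1/2) = 314, q_S = (349 − 292)/(1/2) = 114.
Total output Q = 156 + 314 + 114 = 584.

584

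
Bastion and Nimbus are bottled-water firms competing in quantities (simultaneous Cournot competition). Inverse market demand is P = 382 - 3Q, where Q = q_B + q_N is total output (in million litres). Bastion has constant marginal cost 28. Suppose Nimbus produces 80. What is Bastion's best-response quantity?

With the rival's output fixed at 80, Bastion's profit is π_B = (382 - 3·80 - 3q_B)q_B - (28q_B) = (142 - 3q_B)q_B - (28q_B).
∂π_B/∂q_B = 114 - 6q_B = 0, so q_B = 19.

19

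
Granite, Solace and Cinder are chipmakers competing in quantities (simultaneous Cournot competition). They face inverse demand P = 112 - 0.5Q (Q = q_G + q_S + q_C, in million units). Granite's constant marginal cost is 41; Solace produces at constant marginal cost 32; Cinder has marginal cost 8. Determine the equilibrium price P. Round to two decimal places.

48.25

Granite's profit: π_G = (112 - 0.5Q)q_G - (41q_G). Setting ∂π_G/∂q_G = 0: 71 - q_G - (1/2)(q_S + q_C) = 0.
Solace's first-order condition: 80 - q_S - (1/2)(q_G + q_C) = 0.
Cinder's first-order condition: 104 - q_C - (1/2)(q_G + q_S) = 0.
Summing all 3 equations gives 255 − 2Q = 0, hence Q = 255/2.
Back-substituting: q_G = (71 − 255/4)/(1/2) = 29/2, q_S = (80 − 255/4)/(1/2) = 65/2, q_C = (104 − 255/4)/(1/2) = 161/2.
Total output Q = 255/2, so price P = 112 - (1/2)·(255/2) = 193/4.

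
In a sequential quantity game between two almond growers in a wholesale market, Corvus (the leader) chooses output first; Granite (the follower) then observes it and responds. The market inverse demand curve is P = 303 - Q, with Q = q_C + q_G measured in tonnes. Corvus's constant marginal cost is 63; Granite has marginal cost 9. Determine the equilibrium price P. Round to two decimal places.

Solve by backward induction. Given q_C, the follower Granite maximises π_G = (303 - q_C - q_G)q_G - 9q_G.
Setting the follower's marginal profit to zero, 294 - q_C - 2q_G = 0, i.e. q_G = (294 - q_C)/2.
Corvus substitutes q_G(q_C) into its own profit: π_C = q_C(303 - q_C - (294 - q_C)/2) - 63q_C = (156 - (1/2)q_C)q_C - 63q_C.
Maximising: ∂π_C/∂q_C = 93 - q_C = 0, giving q_C = 93.
Then q_G = (294 - 93)/2 = 201/2.
Total output Q = 387/2, so price P = 303 - 387/2 = 219/2.

109.50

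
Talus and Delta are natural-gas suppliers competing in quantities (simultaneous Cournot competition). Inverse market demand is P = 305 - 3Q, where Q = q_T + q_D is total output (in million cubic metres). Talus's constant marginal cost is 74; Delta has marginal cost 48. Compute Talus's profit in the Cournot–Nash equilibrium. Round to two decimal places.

Talus's profit: π_T = (305 - 3Q)q_T - (74q_T). Setting ∂π_T/∂q_T = 0: 231 - 6q_T - 3(q_D) = 0.
Delta's profit: π_D = (305 - 3Q)q_D - (48q_D). Setting ∂π_D/∂q_D = 0: 257 - 6q_D - 3(q_T) = 0.
Rearranging gives the reaction functions q_T = (231 - 3q_D)/6 and q_D = (257 - 3q_T)/6.
Solving the pair: q_T = 205/9, q_D = 283/9.
Price P = 305 - 3·(488/9) = 427/3.
Talus's profit: (427/3 - 74)·(205/9) = 1556.4815.

1556.48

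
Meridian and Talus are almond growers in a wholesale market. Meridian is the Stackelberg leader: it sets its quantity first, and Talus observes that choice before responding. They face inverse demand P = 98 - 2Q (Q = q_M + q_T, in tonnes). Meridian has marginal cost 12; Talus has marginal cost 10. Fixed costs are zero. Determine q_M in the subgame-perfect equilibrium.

Solve by backward induction. Given q_M, the follower Talus maximises π_T = (98 - 2q_M - 2q_T)q_T - 10q_T.
Follower FOC: 88 - 2q_M - 4q_T = 0, so q_T(q_M) = (88 - 2q_M)/4.
Meridian substitutes q_T(q_M) into its own profit: π_M = q_M(98 - 2q_M - (88 - 2q_M)/2) - 12q_M = (54 - q_M)q_M - 12q_M.
Maximising: ∂π_M/∂q_M = 42 - 2q_M = 0, giving q_M = 21.
Then q_T = (88 - 2·21)/4 = 23/2.

21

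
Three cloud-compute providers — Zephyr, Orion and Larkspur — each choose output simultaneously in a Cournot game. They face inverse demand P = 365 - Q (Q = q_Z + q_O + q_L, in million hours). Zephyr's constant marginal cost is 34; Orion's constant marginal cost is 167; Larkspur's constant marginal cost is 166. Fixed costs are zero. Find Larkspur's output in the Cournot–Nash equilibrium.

17

Zephyr's profit: π_Z = (365 - Q)q_Z - (34q_Z). Setting ∂π_Z/∂q_Z = 0: 331 - 2q_Z - (q_O + q_L) = 0.
Orion's first-order condition: 198 - 2q_O - (q_Z + q_L) = 0.
Larkspur's first-order condition: 199 - 2q_L - (q_Z + q_O) = 0.
Adding the 3 conditions: 728 − 2Q − 2Q = 0, i.e. Q = 182.
Back-substituting: q_Z = (331 − 182) = 149, q_O = (198 − 182) = 16, q_L = (199 − 182) = 17.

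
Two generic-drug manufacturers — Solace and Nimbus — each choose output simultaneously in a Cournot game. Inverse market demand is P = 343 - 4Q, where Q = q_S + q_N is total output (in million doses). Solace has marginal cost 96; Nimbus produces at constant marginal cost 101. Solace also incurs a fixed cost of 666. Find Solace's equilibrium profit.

Solace's profit: π_S = (343 - 4Q)q_S - (96q_S). Setting ∂π_S/∂q_S = 0: 247 - 8q_S - 4(q_N) = 0.
Nimbus's profit: π_N = (343 - 4Q)q_N - (101q_N). Setting ∂π_N/∂q_N = 0: 242 - 8q_N - 4(q_S) = 0.
Rearranging gives the reaction functions q_S = (247 - 4q_N)/8 and q_N = (242 - 4q_S)/8.
Solving the pair: q_S = 21, q_N = 79/4.
Price P = 343 - 4·(163/4) = 180.
Solace's profit: (180 - 96)·21 - 666 = 1098.

1098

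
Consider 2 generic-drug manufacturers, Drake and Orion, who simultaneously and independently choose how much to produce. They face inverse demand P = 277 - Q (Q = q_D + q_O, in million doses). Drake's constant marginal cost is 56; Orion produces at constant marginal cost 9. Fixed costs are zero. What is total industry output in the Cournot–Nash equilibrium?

Drake's profit: π_D = (277 - Q)q_D - (56q_D). Setting ∂π_D/∂q_D = 0: 221 - 2q_D - (q_O) = 0.
Orion's profit: π_O = (277 - Q)q_O - (9q_O). Setting ∂π_O/∂q_O = 0: 268 - 2q_O - (q_D) = 0.
Best responses: q_D = (221 - q_O)/2, q_O = (268 - q_D)/2.
Solving the pair: q_D = 58, q_O = 105.
Total output Q = 58 + 105 = 163.

163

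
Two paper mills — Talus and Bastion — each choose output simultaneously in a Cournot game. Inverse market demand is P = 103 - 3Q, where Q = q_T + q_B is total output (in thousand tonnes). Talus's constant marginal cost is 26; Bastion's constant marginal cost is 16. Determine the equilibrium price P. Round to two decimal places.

Talus's profit: π_T = (103 - 3Q)q_T - (26q_T). Setting ∂π_T/∂q_T = 0: 77 - 6q_T - 3(q_B) = 0.
Bastion's profit: π_B = (103 - 3Q)q_B - (16q_B). Setting ∂π_B/∂q_B = 0: 87 - 6q_B - 3(q_T) = 0.
Best responses: q_T = (77 - 3q_B)/6, q_B = (87 - 3q_T)/6.
Substituting one into the other gives q_T = 67/9 and q_B = 97/9.
Total output Q = 164/9, so price P = 103 - 3·(164/9) = 145/3.

48.33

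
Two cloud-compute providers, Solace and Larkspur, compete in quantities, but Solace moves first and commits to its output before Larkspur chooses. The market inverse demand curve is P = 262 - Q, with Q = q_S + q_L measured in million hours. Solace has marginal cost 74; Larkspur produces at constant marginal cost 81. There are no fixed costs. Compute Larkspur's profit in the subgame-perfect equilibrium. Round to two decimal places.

The follower Larkspur best-responds to any q_S: π_L = (262 - Q)q_L - 81q_L.
Follower FOC: 181 - q_S - 2q_L = 0, so q_L(q_S) = (181 - q_S)/2.
The leader anticipates this reaction. Substituting into P = 262 - Q gives P = 343/2 - (1/2)q_S, so π_S = (343/2 - (1/2)q_S)q_S - 74q_S.
The leader's first-order condition 195/2 - q_S = 0 yields q_S = 195/2.
Then q_L = (181 - 195/2)/2 = 167/4.
Price P = 262 - 557/4 = 491/4.
Larkspur's profit: (491/4 - 81)·(167/4) = 1743.0625.

1743.06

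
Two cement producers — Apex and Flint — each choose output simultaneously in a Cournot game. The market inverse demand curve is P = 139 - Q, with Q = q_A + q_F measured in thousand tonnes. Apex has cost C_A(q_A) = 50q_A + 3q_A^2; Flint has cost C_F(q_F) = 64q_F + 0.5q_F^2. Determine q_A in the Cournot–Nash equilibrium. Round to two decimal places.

Apex's profit: π_A = (139 - Q)q_A - (50q_A + 3q_A²). Setting ∂π_A/∂q_A = 0: 89 - 8q_A - (q_F) = 0.
Flint's profit: π_F = (139 - Q)q_F - (64q_F + (1/2)q_F²). Setting ∂π_F/∂q_F = 0: 75 - 3q_F - (q_A) = 0.
Best responses: q_A = (89 - q_F)/8, q_F = (75 - q_A)/3.
Solving the pair: q_A = 192/23, q_F = 511/23.

8.35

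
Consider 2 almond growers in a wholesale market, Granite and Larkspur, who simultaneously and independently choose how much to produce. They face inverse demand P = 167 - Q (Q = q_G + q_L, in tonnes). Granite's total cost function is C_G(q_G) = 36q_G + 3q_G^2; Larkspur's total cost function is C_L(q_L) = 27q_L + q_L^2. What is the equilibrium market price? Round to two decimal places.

122.71

Granite's profit: π_G = (167 - Q)q_G - (36q_G + 3q_G²). Setting ∂π_G/∂q_G = 0: 131 - 8q_G - (q_L) = 0.
Larkspur's profit: π_L = (167 - Q)q_L - (27q_L + q_L²). Setting ∂π_L/∂q_L = 0: 140 - 4q_L - (q_G) = 0.
Rearranging gives the reaction functions q_G = (131 - q_L)/8 and q_L = (140 - q_G)/4.
Solving the pair: q_G = 384/31, q_L = 989/31.
Total output Q = 1373/31, so price P = 167 - 1373/31 = 122.7097.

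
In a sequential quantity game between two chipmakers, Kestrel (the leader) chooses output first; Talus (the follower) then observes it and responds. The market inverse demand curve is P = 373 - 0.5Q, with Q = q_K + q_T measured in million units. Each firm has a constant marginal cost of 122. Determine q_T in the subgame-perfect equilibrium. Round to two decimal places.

The follower Talus best-responds to any q_K: π_T = (373 - 0.5Q)q_T - 122q_T.
Follower FOC: 251 - (1/2)q_K - q_T = 0, so q_T(q_K) = (251 - (1/2)q_K).
Kestrel substitutes q_T(q_K) into its own profit: π_K = q_K(373 - (1/2)q_K - (251 - (1/2)q_K)/2) - 122q_K = (495/2 - (1/4)q_K)q_K - 122q_K.
The leader's first-order condition 251/2 - (1/2)q_K = 0 yields q_K = 251.
Then q_T = (251 - (1/2)·251) = 251/2.

125.50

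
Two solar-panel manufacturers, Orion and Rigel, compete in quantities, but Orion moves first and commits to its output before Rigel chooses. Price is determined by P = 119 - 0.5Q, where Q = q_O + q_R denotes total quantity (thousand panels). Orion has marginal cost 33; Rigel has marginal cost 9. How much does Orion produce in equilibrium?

Solve by backward induction. Given q_O, the follower Rigel maximises π_R = (119 - (1/2)q_O - (1/2)q_R)q_R - 9q_R.
Follower FOC: 110 - (1/2)q_O - q_R = 0, so q_R(q_O) = (110 - (1/2)q_O).
The leader anticipates this reaction. Substituting into P = 119 - 0.5Q gives P = 64 - (1/4)q_O, so π_O = (64 - (1/4)q_O)q_O - 33q_O.
Leader FOC: 31 - (1/2)q_O = 0, so q_O = 62.
Then q_R = (110 - (1/2)·62) = 79.

62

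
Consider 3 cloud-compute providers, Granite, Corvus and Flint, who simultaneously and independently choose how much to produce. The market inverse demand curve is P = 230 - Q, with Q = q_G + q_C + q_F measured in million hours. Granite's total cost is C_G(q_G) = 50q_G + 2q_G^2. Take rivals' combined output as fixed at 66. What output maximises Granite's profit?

With rivals' combined output fixed at 66, Granite's profit is π_G = (230 - 66 - q_G)q_G - (50q_G + 2q_G²) = (164 - q_G)q_G - (50q_G + 2q_G²).
∂π_G/∂q_G = 114 - 6q_G = 0, so q_G = 19.

19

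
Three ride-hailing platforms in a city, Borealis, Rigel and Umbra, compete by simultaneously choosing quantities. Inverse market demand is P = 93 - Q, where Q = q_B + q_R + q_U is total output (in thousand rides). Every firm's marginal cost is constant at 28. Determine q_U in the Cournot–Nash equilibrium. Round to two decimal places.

Each firm earns π_i = (93 - Q)q_i - 28q_i.
Setting ∂π_i/∂q_i = 0 with rivals' quantities fixed: 65 - 2q_i - Σ_{j≠i} q_j = 0.
By symmetry each firm produces the same amount; substituting Σ_{j≠i} q_j = 2q_i yields q_i = 65/4.

16.25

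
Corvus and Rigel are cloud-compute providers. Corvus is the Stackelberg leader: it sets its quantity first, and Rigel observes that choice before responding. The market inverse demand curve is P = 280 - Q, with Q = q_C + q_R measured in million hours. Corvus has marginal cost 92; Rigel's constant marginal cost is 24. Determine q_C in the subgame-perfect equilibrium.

60

Solve by backward induction. Given q_C, the follower Rigel maximises π_R = (280 - q_C - q_R)q_R - 24q_R.
∂π_R/∂q_R = 256 - q_C - 2q_R = 0 gives the reaction function q_R = (256 - q_C)/2.
The leader anticipates this reaction. Substituting into P = 280 - Q gives P = 152 - (1/2)q_C, so π_C = (152 - (1/2)q_C)q_C - 92q_C.
Maximising: ∂π_C/∂q_C = 60 - q_C = 0, giving q_C = 60.
Then q_R = (256 - 60)/2 = 98.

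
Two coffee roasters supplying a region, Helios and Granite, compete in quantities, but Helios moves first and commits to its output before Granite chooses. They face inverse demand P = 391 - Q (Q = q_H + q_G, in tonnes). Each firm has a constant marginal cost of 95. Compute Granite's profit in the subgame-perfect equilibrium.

Solve by backward induction. Given q_H, the follower Granite maximises π_G = (391 - q_H - q_G)q_G - 95q_G.
∂π_G/∂q_G = 296 - q_H - 2q_G = 0 gives the reaction function q_G = (296 - q_H)/2.
The leader anticipates this reaction. Substituting into P = 391 - Q gives P = 243 - (1/2)q_H, so π_H = (243 - (1/2)q_H)q_H - 95q_H.
Maximising: ∂π_H/∂q_H = 148 - q_H = 0, giving q_H = 148.
Then q_G = (296 - 148)/2 = 74.
Price P = 391 - 222 = 169.
Granite's profit: (169 - 95)·74 = 5476.

5476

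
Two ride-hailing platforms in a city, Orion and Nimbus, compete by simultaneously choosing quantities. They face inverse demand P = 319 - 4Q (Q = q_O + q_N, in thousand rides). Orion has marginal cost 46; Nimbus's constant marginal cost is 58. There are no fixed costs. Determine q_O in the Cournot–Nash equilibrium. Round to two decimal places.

23.75

Orion's profit: π_O = (319 - 4Q)q_O - (46q_O). Setting ∂π_O/∂q_O = 0: 273 - 8q_O - 4(q_N) = 0.
Nimbus's profit: π_N = (319 - 4Q)q_N - (58q_N). Setting ∂π_N/∂q_N = 0: 261 - 8q_N - 4(q_O) = 0.
Rearranging gives the reaction functions q_O = (273 - 4q_N)/8 and q_N = (261 - 4q_O)/8.
Solving the pair: q_O = 95/4, q_N = 83/4.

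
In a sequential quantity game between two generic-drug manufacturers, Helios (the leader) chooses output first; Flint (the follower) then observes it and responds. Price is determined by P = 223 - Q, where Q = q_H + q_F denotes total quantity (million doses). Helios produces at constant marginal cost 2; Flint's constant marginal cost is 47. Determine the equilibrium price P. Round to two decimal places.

The follower Flint best-responds to any q_H: π_F = (223 - Q)q_F - 47q_F.
∂π_F/∂q_F = 176 - q_H - 2q_F = 0 gives the reaction function q_F = (176 - q_H)/2.
The leader anticipates this reaction. Substituting into P = 223 - Q gives P = 135 - (1/2)q_H, so π_H = (135 - (1/2)q_H)q_H - 2q_H.
Leader FOC: 133 - q_H = 0, so q_H = 133.
Then q_F = (176 - 133)/2 = 43/2.
Total output Q = 309/2, so price P = 223 - 309/2 = 137/2.

68.50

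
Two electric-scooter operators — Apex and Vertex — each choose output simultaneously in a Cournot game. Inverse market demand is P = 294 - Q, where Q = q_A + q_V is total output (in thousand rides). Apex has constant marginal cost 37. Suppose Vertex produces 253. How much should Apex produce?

2

With the rival's output fixed at 253, Apex's profit is π_A = (294 - 253 - q_A)q_A - (37q_A) = (41 - q_A)q_A - (37q_A).
∂π_A/∂q_A = 4 - 2q_A = 0, so q_A = 2.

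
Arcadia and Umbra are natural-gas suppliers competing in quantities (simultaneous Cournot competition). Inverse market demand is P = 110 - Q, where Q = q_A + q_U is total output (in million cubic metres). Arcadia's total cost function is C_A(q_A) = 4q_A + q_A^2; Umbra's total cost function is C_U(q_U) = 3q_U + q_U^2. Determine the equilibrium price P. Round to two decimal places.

67.40

Arcadia's profit: π_A = (110 - Q)q_A - (4q_A + q_A²). Setting ∂π_A/∂q_A = 0: 106 - 4q_A - (q_U) = 0.
Umbra's profit: π_U = (110 - Q)q_U - (3q_U + q_U²). Setting ∂π_U/∂q_U = 0: 107 - 4q_U - (q_A) = 0.
Rearranging gives the reaction functions q_A = (106 - q_U)/4 and q_U = (107 - q_A)/4.
Substituting one into the other gives q_A = 317/15 and q_U = 322/15.
Total output Q = 213/5, so price P = 110 - 213/5 = 337/5.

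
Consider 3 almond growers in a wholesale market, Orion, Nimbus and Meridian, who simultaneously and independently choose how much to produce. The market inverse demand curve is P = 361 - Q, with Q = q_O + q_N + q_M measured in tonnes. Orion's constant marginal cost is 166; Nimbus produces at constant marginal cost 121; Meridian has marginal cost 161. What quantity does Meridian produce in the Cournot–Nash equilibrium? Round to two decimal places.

Orion's profit: π_O = (361 - Q)q_O - (166q_O). Setting ∂π_O/∂q_O = 0: 195 - 2q_O - (q_N + q_M) = 0.
Nimbus's profit: π_N = (361 - Q)q_N - (121q_N). Setting ∂π_N/∂q_N = 0: 240 - 2q_N - (q_O + q_M) = 0.
Meridian's first-order condition: 200 - 2q_M - (q_O + q_N) = 0.
Adding the 3 first-order conditions: 635 − 4Q = 0, so Q = 635/4.
Back-substituting: q_O = (195 − 635/4) = 145/4, q_N = (240 − 635/4) = 325/4, q_M = (200 − 635/4) = 165/4.

41.25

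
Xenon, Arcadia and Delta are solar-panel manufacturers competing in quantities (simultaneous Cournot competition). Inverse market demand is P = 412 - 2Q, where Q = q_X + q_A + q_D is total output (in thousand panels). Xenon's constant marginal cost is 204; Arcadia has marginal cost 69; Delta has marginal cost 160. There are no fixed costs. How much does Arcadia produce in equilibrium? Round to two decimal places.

71.13

Xenon's profit: π_X = (412 - 2Q)q_X - (204q_X). Setting ∂π_X/∂q_X = 0: 208 - 4q_X - 2(q_A + q_D) = 0.
Arcadia's profit: π_A = (412 - 2Q)q_A - (69q_A). Setting ∂π_A/∂q_A = 0: 343 - 4q_A - 2(q_X + q_D) = 0.
Delta's first-order condition: 252 - 4q_D - 2(q_X + q_A) = 0.
Adding the 3 first-order conditions: 803 − 8Q = 0, so Q = 803/8.
Back-substituting: q_X = (208 − 803/4)/2 = 29/8, q_A = (343 − 803/4)/2 = 569/8, q_D = (252 − 803/4)/2 = 205/8.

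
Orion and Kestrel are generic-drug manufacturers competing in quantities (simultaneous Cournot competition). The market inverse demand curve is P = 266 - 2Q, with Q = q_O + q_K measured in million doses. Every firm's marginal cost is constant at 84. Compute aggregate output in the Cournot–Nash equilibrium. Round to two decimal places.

60.67

A representative firm's profit is π_i = q_i(266 - 2Q) - 84q_i.
Setting ∂π_i/∂q_i = 0 with rivals' quantities fixed: 182 - 4q_i - 2q_j = 0.
By symmetry each firm produces the same amount; substituting q_j = q_i yields q_i = 182/6 = 91/3.
Total output Q = 91/3 + 91/3 = 182/3.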